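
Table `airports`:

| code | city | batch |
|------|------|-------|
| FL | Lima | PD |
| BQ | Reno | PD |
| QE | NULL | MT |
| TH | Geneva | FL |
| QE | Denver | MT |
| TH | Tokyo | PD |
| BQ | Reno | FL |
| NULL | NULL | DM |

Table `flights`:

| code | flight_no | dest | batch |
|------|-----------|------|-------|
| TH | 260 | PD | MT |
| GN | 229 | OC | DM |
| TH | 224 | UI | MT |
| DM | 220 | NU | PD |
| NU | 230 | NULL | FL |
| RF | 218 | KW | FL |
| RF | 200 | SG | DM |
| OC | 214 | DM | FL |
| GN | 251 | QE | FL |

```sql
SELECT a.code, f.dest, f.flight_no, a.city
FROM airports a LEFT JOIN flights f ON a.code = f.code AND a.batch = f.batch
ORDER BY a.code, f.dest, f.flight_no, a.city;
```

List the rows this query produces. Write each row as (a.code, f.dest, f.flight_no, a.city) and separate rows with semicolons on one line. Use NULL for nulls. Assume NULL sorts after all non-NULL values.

LEFT JOIN keeps every row from `airports`; unmatched rows get NULL for `flights`'s columns.
Matching on a.code = f.code AND a.batch = f.batch. A NULL in a compared column never satisfies the condition.
- a[0] code=FL, batch=PD → no match; kept with NULLs on the f side.
- a[1] code=BQ, batch=PD → no match; kept with NULLs on the f side.
- a[2] code=QE, batch=MT → no match; kept with NULLs on the f side.
- a[3] code=TH, batch=FL → no match; kept with NULLs on the f side.
- a[4] code=QE, batch=MT → no match; kept with NULLs on the f side.
- a[5] code=TH, batch=PD → no match; kept with NULLs on the f side.
- a[6] code=BQ, batch=FL → no match; kept with NULLs on the f side.
- a[7] code=NULL, batch=DM → no match; kept with NULLs on the f side.
After projecting and ordering:
a.code | f.dest | f.flight_no | a.city
BQ | NULL | NULL | Reno
BQ | NULL | NULL | Reno
FL | NULL | NULL | Lima
QE | NULL | NULL | Denver
QE | NULL | NULL | NULL
TH | NULL | NULL | Geneva
TH | NULL | NULL | Tokyo
NULL | NULL | NULL | NULL

(BQ, NULL, NULL, Reno); (BQ, NULL, NULL, Reno); (FL, NULL, NULL, Lima); (QE, NULL, NULL, Denver); (QE, NULL, NULL, NULL); (TH, NULL, NULL, Geneva); (TH, NULL, NULL, Tokyo); (NULL, NULL, NULL, NULL)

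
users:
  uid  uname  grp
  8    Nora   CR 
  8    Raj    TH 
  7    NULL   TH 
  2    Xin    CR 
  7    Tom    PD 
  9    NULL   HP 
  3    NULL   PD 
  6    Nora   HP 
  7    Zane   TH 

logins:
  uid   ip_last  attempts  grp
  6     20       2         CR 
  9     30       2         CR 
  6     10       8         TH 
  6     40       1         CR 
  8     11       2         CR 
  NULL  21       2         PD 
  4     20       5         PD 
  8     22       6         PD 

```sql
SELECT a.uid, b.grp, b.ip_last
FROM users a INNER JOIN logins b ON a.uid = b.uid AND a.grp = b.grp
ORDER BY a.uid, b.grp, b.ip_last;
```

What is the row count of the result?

1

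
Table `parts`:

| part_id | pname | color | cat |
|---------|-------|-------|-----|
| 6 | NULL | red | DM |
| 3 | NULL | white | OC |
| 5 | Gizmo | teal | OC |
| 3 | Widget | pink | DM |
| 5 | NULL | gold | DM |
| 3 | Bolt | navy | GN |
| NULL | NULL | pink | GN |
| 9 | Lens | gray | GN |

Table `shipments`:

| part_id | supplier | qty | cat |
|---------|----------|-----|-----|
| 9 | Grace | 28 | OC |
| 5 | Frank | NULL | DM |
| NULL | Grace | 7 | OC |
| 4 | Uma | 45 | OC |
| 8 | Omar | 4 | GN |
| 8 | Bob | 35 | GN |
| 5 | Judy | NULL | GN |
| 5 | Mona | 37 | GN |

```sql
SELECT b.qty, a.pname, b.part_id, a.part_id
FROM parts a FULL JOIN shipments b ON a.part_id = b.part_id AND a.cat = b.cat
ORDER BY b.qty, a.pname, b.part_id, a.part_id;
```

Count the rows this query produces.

15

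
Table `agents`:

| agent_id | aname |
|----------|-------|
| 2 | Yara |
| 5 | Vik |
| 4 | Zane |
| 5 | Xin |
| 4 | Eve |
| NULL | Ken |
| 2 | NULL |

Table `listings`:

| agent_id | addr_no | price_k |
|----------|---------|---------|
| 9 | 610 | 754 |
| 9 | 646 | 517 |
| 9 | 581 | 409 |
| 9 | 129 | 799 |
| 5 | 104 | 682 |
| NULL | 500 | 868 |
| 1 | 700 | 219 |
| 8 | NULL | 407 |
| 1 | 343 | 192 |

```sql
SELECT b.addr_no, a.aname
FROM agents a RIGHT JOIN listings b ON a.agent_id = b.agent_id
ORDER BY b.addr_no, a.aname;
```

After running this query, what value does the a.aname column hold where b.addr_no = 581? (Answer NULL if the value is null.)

NULL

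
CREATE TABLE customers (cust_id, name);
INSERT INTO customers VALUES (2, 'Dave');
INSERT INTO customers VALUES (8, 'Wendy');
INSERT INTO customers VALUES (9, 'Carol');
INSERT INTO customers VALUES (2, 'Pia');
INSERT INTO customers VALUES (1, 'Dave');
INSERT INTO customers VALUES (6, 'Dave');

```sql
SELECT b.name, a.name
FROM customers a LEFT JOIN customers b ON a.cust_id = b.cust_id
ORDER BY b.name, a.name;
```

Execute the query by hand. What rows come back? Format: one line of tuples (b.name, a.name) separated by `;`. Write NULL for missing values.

LEFT JOIN keeps every row from `customers a`; unmatched rows get NULL for `customers b`'s columns.
Matching on a.cust_id = b.cust_id.
Matched pairs: 8; unmatched a rows kept: 0.

(Carol, Carol); (Dave, Dave); (Dave, Dave); (Dave, Dave); (Dave, Pia); (Pia, Dave); (Pia, Pia); (Wendy, Wendy)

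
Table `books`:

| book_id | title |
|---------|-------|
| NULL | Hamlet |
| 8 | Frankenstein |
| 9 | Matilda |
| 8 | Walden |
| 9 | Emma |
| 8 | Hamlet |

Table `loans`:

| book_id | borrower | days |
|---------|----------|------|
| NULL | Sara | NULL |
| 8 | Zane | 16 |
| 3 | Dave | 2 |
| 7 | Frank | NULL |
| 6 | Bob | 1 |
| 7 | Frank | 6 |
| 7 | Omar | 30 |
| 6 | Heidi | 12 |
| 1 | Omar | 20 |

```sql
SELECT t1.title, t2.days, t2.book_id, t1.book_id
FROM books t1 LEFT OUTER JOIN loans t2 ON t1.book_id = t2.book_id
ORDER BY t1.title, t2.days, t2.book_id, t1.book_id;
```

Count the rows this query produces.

6

LEFT JOIN keeps every row from `books`; unmatched rows get NULL for `loans`'s columns.
Matching on t1.book_id = t2.book_id. A NULL in a compared column never satisfies the condition.
- t1 (book_id=NULL) has no partner → padded with NULL.
- t1 (book_id=8) pairs with 1 row(s) of t2.
- t1 (book_id=9) has no partner → padded with NULL.
- t1 (book_id=8) pairs with 1 row(s) of t2.
- t1 (book_id=9) has no partner → padded with NULL.
- t1 (book_id=8) pairs with 1 row(s) of t2.
Total: 3 matched + 3 padded = 6 rows.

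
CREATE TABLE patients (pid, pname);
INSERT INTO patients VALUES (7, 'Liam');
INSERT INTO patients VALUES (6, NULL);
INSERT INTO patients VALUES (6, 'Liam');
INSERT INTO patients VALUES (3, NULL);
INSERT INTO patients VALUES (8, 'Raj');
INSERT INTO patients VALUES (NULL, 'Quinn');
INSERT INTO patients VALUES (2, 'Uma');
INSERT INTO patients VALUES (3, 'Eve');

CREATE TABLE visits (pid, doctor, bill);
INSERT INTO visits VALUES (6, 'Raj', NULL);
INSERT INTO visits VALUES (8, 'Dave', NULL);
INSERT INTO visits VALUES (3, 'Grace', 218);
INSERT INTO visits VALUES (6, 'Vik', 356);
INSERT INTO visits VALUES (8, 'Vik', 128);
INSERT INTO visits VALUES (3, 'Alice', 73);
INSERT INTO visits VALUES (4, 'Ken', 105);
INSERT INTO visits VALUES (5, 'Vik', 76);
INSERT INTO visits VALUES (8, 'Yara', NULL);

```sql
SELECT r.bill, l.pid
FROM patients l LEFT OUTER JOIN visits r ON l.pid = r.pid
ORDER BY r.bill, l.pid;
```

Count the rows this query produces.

LEFT JOIN keeps every row from `patients`; unmatched rows get NULL for `visits`'s columns.
Matching on l.pid = r.pid. A NULL in a compared column never satisfies the condition.
Matched pairs: 11; unmatched l rows kept: 3.
Total: 11 matched + 3 padded = 14 rows.

14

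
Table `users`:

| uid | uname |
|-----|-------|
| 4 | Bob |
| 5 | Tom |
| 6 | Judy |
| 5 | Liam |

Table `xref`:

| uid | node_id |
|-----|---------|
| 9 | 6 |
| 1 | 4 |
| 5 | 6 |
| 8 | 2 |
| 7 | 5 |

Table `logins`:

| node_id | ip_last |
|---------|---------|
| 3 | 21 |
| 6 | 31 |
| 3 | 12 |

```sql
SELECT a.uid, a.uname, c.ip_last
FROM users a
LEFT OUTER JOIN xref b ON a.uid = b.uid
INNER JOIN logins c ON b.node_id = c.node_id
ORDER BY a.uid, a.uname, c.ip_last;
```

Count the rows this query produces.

Evaluate left to right. First `users a LEFT JOIN xref b` on uid: 4 row(s).
Then INNER JOIN `logins c` on node_id: keep only rows whose b.node_id appears in c.
Result: 2 row(s).

2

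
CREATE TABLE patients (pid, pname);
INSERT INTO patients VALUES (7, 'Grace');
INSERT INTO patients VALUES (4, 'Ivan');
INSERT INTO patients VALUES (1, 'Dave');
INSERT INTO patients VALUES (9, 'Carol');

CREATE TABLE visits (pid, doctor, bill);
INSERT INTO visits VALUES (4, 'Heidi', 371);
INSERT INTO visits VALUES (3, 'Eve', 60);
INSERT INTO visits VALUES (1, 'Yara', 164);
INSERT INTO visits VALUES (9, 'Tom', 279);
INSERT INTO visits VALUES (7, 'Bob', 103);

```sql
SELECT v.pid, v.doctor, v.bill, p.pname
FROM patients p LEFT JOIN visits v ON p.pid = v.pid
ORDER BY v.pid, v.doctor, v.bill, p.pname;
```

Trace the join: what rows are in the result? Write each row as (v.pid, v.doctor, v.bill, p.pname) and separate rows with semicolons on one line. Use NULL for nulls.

LEFT JOIN keeps every row from `patients`; unmatched rows get NULL for `visits`'s columns.
Matching on p.pid = v.pid.
- pid=7: 1 matching v row(s), so 1 row(s) emitted.
- pid=4: 1 matching v row(s), so 1 row(s) emitted.
- pid=1: 1 matching v row(s), so 1 row(s) emitted.
- pid=9: 1 matching v row(s), so 1 row(s) emitted.
After projecting and ordering:
v.pid | v.doctor | v.bill | p.pname
1 | Yara | 164 | Dave
4 | Heidi | 371 | Ivan
7 | Bob | 103 | Grace
9 | Tom | 279 | Carol

(1, Yara, 164, Dave); (4, Heidi, 371, Ivan); (7, Bob, 103, Grace); (9, Tom, 279, Carol)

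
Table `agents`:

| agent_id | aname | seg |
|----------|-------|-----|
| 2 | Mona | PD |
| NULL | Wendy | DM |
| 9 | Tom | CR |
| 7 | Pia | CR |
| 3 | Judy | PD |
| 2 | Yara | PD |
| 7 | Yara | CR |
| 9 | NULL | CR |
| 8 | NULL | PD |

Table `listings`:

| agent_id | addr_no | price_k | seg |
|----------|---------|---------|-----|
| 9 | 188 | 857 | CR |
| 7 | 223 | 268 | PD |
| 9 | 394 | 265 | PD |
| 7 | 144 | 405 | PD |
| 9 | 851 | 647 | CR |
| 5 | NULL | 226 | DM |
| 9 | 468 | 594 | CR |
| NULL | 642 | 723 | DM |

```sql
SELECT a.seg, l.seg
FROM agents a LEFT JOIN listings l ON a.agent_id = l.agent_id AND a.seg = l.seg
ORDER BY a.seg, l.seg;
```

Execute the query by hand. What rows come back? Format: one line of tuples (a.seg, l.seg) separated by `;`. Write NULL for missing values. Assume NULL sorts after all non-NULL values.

LEFT JOIN keeps every row from `agents`; unmatched rows get NULL for `listings`'s columns.
Matching on a.agent_id = l.agent_id AND a.seg = l.seg. A NULL in a compared column never satisfies the condition.
Matched pairs: 6; unmatched a rows kept: 7.

(CR, CR); (CR, CR); (CR, CR); (CR, CR); (CR, CR); (CR, CR); (CR, NULL); (CR, NULL); (DM, NULL); (PD, NULL); (PD, NULL); (PD, NULL); (PD, NULL)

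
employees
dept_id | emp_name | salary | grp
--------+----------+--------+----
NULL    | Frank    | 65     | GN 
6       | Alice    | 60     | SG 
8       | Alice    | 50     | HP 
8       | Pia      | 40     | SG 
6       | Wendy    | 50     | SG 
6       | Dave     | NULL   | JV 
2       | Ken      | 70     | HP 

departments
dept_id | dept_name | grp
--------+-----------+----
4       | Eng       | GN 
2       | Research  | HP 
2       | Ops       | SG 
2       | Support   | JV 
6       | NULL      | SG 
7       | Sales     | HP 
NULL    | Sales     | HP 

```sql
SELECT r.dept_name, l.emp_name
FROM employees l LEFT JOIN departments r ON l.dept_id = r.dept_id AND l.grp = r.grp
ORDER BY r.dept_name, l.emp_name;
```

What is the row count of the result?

7

LEFT JOIN keeps every row from `employees`; unmatched rows get NULL for `departments`'s columns.
Matching on l.dept_id = r.dept_id AND l.grp = r.grp. A NULL in a compared column never satisfies the condition.
- l (dept_id=NULL, grp=GN) has no partner → padded with NULL.
- l (dept_id=6, grp=SG) pairs with 1 row(s) of r.
- l (dept_id=8, grp=HP) has no partner → padded with NULL.
- l (dept_id=8, grp=SG) has no partner → padded with NULL.
- l (dept_id=6, grp=SG) pairs with 1 row(s) of r.
- l (dept_id=6, grp=JV) has no partner → padded with NULL.
- l (dept_id=2, grp=HP) pairs with 1 row(s) of r.
Total: 3 matched + 4 padded = 7 rows.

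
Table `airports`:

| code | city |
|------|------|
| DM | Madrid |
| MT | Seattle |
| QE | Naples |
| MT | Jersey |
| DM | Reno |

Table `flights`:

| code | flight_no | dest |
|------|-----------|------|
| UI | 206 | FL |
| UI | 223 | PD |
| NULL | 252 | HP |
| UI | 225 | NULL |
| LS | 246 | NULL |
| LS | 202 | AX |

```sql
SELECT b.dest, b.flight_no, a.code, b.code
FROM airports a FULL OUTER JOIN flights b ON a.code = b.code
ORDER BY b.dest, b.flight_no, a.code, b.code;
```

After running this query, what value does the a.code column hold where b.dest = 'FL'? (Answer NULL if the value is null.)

FULL OUTER JOIN keeps every row from both sides; unmatched rows get NULL for the other side's columns.
Matching on a.code = b.code. A NULL in a compared column never satisfies the condition.
- code=DM: no b row matches, row kept with b columns NULL.
- code=MT: no b row matches, row kept with b columns NULL.
- code=QE: no b row matches, row kept with b columns NULL.
- code=MT: no b row matches, row kept with b columns NULL.
- code=DM: no b row matches, row kept with b columns NULL.
- 6 row(s) from b found no a partner → padded with NULL.

NULL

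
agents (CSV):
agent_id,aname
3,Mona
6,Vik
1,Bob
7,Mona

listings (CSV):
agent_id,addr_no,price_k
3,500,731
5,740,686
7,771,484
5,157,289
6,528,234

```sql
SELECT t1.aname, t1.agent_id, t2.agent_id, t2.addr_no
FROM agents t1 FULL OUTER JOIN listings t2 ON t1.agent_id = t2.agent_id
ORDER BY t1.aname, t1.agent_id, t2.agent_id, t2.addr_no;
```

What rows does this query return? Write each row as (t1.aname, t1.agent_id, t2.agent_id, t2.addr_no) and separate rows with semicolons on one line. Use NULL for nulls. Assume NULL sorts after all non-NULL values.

(Bob, 1, NULL, NULL); (Mona, 3, 3, 500); (Mona, 7, 7, 771); (Vik, 6, 6, 528); (NULL, NULL, 5, 157); (NULL, NULL, 5, 740)

FULL OUTER JOIN keeps every row from both sides; unmatched rows get NULL for the other side's columns.
Matching on t1.agent_id = t2.agent_id.
- agent_id=3: 1 matching t2 row(s), so 1 row(s) emitted.
- agent_id=6: 1 matching t2 row(s), so 1 row(s) emitted.
- agent_id=1: no t2 row matches, row kept with t2 columns NULL.
- agent_id=7: 1 matching t2 row(s), so 1 row(s) emitted.
- 2 row(s) from t2 found no t1 partner → padded with NULL.
After projecting and ordering:
t1.aname | t1.agent_id | t2.agent_id | t2.addr_no
Bob | 1 | NULL | NULL
Mona | 3 | 3 | 500
Mona | 7 | 7 | 771
Vik | 6 | 6 | 528
NULL | NULL | 5 | 157
NULL | NULL | 5 | 740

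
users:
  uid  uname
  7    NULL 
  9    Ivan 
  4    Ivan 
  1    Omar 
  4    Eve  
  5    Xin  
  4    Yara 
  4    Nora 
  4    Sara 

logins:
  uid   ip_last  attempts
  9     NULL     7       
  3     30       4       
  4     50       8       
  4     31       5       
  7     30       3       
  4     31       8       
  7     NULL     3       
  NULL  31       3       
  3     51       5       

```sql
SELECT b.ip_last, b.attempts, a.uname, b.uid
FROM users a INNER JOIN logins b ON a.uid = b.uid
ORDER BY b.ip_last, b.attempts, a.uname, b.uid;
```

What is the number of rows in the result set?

18

INNER JOIN keeps only pairs where the ON condition holds.
Matching on a.uid = b.uid. A NULL in a compared column never satisfies the condition.
Matched pairs: 18.
Total: 18 rows.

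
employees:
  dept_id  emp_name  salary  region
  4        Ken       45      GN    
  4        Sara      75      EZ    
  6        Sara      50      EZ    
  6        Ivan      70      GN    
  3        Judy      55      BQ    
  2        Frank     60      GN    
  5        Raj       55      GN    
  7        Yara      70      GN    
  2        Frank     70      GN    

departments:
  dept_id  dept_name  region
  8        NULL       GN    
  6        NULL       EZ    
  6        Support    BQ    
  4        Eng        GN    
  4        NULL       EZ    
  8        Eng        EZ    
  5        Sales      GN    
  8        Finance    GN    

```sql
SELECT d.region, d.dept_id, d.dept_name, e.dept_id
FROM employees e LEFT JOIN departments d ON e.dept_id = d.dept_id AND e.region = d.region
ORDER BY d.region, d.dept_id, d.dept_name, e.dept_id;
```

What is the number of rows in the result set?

LEFT JOIN keeps every row from `employees`; unmatched rows get NULL for `departments`'s columns.
Matching on e.dept_id = d.dept_id AND e.region = d.region.
- e row (dept_id=4, region=GN): matches 1 d row(s) → 1 output row(s).
- e row (dept_id=4, region=EZ): matches 1 d row(s) → 1 output row(s).
- e row (dept_id=6, region=EZ): matches 1 d row(s) → 1 output row(s).
- e row (dept_id=6, region=GN): no match → kept, d columns NULL.
- e row (dept_id=3, region=BQ): no match → kept, d columns NULL.
- e row (dept_id=2, region=GN): no match → kept, d columns NULL.
- e row (dept_id=5, region=GN): matches 1 d row(s) → 1 output row(s).
- e row (dept_id=7, region=GN): no match → kept, d columns NULL.
- e row (dept_id=2, region=GN): no match → kept, d columns NULL.
Total: 4 matched + 5 padded = 9 rows.

9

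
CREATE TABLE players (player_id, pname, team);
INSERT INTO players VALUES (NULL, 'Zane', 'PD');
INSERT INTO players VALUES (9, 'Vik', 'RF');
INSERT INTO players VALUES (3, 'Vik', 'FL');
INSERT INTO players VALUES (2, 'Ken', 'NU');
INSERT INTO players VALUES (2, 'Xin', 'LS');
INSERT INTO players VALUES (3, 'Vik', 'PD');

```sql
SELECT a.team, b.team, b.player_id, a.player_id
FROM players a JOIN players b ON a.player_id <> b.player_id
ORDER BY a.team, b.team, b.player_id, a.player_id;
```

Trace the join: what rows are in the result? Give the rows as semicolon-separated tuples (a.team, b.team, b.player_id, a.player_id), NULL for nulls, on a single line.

INNER JOIN keeps only pairs where the ON condition holds.
Matching on a.player_id <> b.player_id. A NULL in a compared column never satisfies the condition.
- a[0] player_id=NULL → no match; dropped.
- a[1] player_id=9 → 4 match(es) in b → 4 row(s).
- a[2] player_id=3 → 3 match(es) in b → 3 row(s).
- a[3] player_id=2 → 3 match(es) in b → 3 row(s).
- a[4] player_id=2 → 3 match(es) in b → 3 row(s).
- a[5] player_id=3 → 3 match(es) in b → 3 row(s).

(FL, LS, 2, 3); (FL, NU, 2, 3); (FL, RF, 9, 3); (LS, FL, 3, 2); (LS, PD, 3, 2); (LS, RF, 9, 2); (NU, FL, 3, 2); (NU, PD, 3, 2); (NU, RF, 9, 2); (PD, LS, 2, 3); (PD, NU, 2, 3); (PD, RF, 9, 3); (RF, FL, 3, 9); (RF, LS, 2, 9); (RF, NU, 2, 9); (RF, PD, 3, 9)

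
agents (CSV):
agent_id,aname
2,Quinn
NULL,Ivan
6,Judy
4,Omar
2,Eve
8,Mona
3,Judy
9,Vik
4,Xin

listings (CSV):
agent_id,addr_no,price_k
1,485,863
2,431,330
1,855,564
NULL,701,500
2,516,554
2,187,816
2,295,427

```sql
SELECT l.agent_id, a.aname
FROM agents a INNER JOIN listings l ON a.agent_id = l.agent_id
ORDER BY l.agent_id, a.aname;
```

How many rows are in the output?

8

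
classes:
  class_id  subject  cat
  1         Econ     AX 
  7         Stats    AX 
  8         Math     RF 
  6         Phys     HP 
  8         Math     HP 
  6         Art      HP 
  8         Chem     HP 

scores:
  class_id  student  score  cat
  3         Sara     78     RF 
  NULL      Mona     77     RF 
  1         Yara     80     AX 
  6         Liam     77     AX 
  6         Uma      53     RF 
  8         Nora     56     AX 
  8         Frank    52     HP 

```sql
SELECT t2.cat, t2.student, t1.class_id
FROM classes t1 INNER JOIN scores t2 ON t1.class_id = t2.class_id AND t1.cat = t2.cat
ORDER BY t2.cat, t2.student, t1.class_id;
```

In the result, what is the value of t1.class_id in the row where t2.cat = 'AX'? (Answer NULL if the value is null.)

1

INNER JOIN keeps only pairs where the ON condition holds.
Matching on t1.class_id = t2.class_id AND t1.cat = t2.cat. A NULL in a compared column never satisfies the condition.
Matched pairs: 3.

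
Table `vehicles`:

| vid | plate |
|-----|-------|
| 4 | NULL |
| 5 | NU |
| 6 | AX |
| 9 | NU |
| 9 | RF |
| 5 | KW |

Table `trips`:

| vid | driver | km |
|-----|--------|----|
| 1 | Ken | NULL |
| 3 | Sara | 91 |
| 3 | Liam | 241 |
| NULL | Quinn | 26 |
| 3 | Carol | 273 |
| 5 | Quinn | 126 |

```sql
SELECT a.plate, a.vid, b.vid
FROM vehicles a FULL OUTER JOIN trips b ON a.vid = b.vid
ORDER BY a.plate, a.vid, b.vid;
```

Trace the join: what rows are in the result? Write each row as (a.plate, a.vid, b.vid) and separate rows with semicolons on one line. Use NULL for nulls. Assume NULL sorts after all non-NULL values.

(AX, 6, NULL); (KW, 5, 5); (NU, 5, 5); (NU, 9, NULL); (RF, 9, NULL); (NULL, 4, NULL); (NULL, NULL, 1); (NULL, NULL, 3); (NULL, NULL, 3); (NULL, NULL, 3); (NULL, NULL, NULL)

FULL OUTER JOIN keeps every row from both sides; unmatched rows get NULL for the other side's columns.
Matching on a.vid = b.vid. A NULL in a compared column never satisfies the condition.
Matched pairs: 2; unmatched a rows kept: 4; unmatched b rows kept: 5.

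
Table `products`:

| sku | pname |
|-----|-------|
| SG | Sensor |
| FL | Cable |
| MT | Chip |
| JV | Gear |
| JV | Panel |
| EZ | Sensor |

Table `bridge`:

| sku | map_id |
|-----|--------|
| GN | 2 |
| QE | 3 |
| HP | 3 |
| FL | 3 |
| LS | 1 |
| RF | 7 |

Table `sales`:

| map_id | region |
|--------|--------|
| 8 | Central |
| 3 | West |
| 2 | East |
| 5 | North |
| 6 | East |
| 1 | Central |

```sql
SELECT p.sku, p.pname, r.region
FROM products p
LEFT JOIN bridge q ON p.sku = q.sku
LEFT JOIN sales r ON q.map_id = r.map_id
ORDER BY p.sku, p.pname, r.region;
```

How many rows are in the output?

6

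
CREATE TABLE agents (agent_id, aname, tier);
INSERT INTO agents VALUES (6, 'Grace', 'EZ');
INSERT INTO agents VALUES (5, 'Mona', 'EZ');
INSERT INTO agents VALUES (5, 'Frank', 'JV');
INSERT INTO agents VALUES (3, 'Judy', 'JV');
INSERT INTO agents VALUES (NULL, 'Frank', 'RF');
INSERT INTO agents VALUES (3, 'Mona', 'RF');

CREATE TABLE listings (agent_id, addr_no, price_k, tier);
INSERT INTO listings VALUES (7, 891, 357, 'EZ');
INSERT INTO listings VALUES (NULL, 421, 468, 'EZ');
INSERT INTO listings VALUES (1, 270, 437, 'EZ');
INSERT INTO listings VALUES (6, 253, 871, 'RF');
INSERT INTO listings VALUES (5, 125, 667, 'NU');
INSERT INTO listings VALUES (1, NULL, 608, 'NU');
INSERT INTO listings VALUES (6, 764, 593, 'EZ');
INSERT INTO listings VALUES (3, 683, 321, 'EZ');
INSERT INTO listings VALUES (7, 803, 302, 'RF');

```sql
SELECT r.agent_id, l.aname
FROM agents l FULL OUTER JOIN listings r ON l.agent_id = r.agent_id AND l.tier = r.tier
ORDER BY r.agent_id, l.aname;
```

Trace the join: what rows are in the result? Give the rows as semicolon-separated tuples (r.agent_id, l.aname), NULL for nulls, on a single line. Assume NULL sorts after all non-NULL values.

(1, NULL); (1, NULL); (3, NULL); (5, NULL); (6, Grace); (6, NULL); (7, NULL); (7, NULL); (NULL, Frank); (NULL, Frank); (NULL, Judy); (NULL, Mona); (NULL, Mona); (NULL, NULL)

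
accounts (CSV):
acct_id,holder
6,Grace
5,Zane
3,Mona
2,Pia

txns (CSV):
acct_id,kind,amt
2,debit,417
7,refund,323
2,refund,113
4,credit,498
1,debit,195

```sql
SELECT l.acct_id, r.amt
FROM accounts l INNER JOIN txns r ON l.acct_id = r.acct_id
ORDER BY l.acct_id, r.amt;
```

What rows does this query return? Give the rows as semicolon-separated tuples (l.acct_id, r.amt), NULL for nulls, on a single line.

INNER JOIN keeps only pairs where the ON condition holds.
Matching on l.acct_id = r.acct_id.
Matched pairs: 2.

(2, 113); (2, 417)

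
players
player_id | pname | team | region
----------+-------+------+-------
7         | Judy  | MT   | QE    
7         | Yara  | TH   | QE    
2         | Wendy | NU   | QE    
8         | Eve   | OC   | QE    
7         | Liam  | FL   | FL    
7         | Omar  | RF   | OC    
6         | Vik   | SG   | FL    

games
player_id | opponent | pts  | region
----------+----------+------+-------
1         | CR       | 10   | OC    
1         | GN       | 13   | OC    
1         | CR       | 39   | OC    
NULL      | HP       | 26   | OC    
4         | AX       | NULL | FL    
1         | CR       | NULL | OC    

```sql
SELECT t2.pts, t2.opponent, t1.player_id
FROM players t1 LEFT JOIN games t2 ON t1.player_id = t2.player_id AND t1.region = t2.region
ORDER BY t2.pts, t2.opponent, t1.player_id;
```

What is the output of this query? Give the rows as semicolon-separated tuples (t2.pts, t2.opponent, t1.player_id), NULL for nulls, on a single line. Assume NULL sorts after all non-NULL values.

(NULL, NULL, 2); (NULL, NULL, 6); (NULL, NULL, 7); (NULL, NULL, 7); (NULL, NULL, 7); (NULL, NULL, 7); (NULL, NULL, 8)

LEFT JOIN keeps every row from `players`; unmatched rows get NULL for `games`'s columns.
Matching on t1.player_id = t2.player_id AND t1.region = t2.region. A NULL in a compared column never satisfies the condition.
Matched pairs: 0; unmatched t1 rows kept: 7.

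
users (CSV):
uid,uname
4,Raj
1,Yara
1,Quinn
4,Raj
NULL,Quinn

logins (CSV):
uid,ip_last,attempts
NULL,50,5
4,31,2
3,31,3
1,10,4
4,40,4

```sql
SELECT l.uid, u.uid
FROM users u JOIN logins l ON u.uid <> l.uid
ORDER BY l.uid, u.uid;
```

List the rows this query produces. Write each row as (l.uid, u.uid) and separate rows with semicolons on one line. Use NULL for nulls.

(1, 4); (1, 4); (3, 1); (3, 1); (3, 4); (3, 4); (4, 1); (4, 1); (4, 1); (4, 1)

INNER JOIN keeps only pairs where the ON condition holds.
Matching on u.uid <> l.uid. A NULL in a compared column never satisfies the condition.
Matched pairs: 10.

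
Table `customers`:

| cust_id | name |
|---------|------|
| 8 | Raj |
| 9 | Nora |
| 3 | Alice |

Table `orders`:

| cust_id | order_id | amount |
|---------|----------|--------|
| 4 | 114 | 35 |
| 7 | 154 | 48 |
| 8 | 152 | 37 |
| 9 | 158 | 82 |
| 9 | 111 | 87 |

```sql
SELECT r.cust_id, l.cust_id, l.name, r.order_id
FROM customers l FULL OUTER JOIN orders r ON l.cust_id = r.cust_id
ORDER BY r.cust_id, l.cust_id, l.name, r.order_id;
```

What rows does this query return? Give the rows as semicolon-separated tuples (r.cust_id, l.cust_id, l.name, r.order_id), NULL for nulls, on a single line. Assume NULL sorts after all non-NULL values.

(4, NULL, NULL, 114); (7, NULL, NULL, 154); (8, 8, Raj, 152); (9, 9, Nora, 111); (9, 9, Nora, 158); (NULL, 3, Alice, NULL)

FULL OUTER JOIN keeps every row from both sides; unmatched rows get NULL for the other side's columns.
Matching on l.cust_id = r.cust_id.
- cust_id=8: 1 matching r row(s), so 1 row(s) emitted.
- cust_id=9: 2 matching r row(s), so 2 row(s) emitted.
- cust_id=3: no r row matches, row kept with r columns NULL.
- 2 row(s) from r found no l partner → padded with NULL.
After projecting and ordering:
r.cust_id | l.cust_id | l.name | r.order_id
4 | NULL | NULL | 114
7 | NULL | NULL | 154
8 | 8 | Raj | 152
9 | 9 | Nora | 111
9 | 9 | Nora | 158
NULL | 3 | Alice | NULL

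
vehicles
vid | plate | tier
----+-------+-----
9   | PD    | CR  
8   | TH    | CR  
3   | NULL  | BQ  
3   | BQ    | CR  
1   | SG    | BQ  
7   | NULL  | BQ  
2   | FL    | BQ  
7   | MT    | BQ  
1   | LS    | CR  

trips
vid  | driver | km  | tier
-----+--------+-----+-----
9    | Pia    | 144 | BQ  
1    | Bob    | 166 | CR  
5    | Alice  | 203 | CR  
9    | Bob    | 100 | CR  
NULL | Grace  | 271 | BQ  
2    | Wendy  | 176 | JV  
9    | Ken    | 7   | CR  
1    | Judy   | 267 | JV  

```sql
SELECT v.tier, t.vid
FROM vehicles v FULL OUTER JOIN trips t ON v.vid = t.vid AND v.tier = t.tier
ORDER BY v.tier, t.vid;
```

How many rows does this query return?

FULL OUTER JOIN keeps every row from both sides; unmatched rows get NULL for the other side's columns.
Matching on v.vid = t.vid AND v.tier = t.tier. A NULL in a compared column never satisfies the condition.
- v[0] vid=9, tier=CR → 2 match(es) in t → 2 row(s).
- v[1] vid=8, tier=CR → no match; kept with NULLs on the t side.
- v[2] vid=3, tier=BQ → no match; kept with NULLs on the t side.
- v[3] vid=3, tier=CR → no match; kept with NULLs on the t side.
- v[4] vid=1, tier=BQ → no match; kept with NULLs on the t side.
- v[5] vid=7, tier=BQ → no match; kept with NULLs on the t side.
- v[6] vid=2, tier=BQ → no match; kept with NULLs on the t side.
- v[7] vid=7, tier=BQ → no match; kept with NULLs on the t side.
- v[8] vid=1, tier=CR → 1 match(es) in t → 1 row(s).
- 5 row(s) from t found no v partner → padded with NULL.
Total: 3 matched + 12 padded = 15 rows.

15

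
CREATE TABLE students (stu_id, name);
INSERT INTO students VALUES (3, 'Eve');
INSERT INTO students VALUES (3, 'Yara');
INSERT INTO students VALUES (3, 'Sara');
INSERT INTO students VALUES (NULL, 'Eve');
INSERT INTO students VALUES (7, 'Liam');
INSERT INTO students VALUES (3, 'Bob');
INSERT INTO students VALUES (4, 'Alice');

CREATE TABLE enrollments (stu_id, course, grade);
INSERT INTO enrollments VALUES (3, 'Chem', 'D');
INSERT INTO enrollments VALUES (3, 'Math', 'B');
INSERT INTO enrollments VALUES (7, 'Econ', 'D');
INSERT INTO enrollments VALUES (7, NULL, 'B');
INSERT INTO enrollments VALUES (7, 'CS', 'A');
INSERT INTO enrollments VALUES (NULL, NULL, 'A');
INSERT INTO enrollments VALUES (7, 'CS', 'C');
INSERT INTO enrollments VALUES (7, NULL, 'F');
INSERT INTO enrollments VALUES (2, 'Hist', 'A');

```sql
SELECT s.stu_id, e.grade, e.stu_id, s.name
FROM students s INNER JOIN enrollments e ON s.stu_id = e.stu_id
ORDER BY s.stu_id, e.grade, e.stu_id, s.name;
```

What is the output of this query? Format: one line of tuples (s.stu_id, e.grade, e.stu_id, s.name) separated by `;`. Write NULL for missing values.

INNER JOIN keeps only pairs where the ON condition holds.
Matching on s.stu_id = e.stu_id. A NULL in a compared column never satisfies the condition.
- stu_id=3: 2 matching e row(s), so 2 row(s) emitted.
- stu_id=3: 2 matching e row(s), so 2 row(s) emitted.
- stu_id=3: 2 matching e row(s), so 2 row(s) emitted.
- stu_id=NULL: no matching e row, dropped.
- stu_id=7: 5 matching e row(s), so 5 row(s) emitted.
- stu_id=3: 2 matching e row(s), so 2 row(s) emitted.
- stu_id=4: no matching e row, dropped.

(3, B, 3, Bob); (3, B, 3, Eve); (3, B, 3, Sara); (3, B, 3, Yara); (3, D, 3, Bob); (3, D, 3, Eve); (3, D, 3, Sara); (3, D, 3, Yara); (7, A, 7, Liam); (7, B, 7, Liam); (7, C, 7, Liam); (7, D, 7, Liam); (7, F, 7, Liam)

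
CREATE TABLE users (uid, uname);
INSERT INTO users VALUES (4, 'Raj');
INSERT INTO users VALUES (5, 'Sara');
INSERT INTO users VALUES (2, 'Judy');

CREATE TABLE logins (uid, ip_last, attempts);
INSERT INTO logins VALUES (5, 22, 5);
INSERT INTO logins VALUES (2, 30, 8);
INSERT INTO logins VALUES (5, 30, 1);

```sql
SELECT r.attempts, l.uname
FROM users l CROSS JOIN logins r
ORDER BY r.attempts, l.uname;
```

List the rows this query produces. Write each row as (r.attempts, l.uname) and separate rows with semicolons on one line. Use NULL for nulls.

(1, Judy); (1, Raj); (1, Sara); (5, Judy); (5, Raj); (5, Sara); (8, Judy); (8, Raj); (8, Sara)

CROSS JOIN pairs every row of `users` with every row of `logins`: 3 × 3 = 9 rows.
After projecting and ordering:
r.attempts | l.uname
1 | Judy
1 | Raj
1 | Sara
5 | Judy
5 | Raj
5 | Sara
8 | Judy
8 | Raj
8 | Sara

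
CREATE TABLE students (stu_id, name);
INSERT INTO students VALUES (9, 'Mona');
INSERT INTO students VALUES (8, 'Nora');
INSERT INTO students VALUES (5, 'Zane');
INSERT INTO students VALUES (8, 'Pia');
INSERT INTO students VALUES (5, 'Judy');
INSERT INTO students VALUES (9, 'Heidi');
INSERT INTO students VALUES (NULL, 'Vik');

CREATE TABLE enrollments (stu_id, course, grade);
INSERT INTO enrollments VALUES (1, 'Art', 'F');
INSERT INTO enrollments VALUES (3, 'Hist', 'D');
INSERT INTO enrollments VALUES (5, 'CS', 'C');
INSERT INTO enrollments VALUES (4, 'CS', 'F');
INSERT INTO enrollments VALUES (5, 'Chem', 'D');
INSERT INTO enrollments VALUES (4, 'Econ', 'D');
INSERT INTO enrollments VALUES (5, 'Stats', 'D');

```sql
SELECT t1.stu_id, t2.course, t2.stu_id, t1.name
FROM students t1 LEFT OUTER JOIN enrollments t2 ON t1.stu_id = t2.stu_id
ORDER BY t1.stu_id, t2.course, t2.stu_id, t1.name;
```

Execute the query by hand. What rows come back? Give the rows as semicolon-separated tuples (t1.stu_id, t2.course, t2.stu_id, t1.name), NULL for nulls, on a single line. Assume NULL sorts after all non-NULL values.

LEFT JOIN keeps every row from `students`; unmatched rows get NULL for `enrollments`'s columns.
Matching on t1.stu_id = t2.stu_id. A NULL in a compared column never satisfies the condition.
- t1[0] stu_id=9 → no match; kept with NULLs on the t2 side.
- t1[1] stu_id=8 → no match; kept with NULLs on the t2 side.
- t1[2] stu_id=5 → 3 match(es) in t2 → 3 row(s).
- t1[3] stu_id=8 → no match; kept with NULLs on the t2 side.
- t1[4] stu_id=5 → 3 match(es) in t2 → 3 row(s).
- t1[5] stu_id=9 → no match; kept with NULLs on the t2 side.
- t1[6] stu_id=NULL → no match; kept with NULLs on the t2 side.

(5, CS, 5, Judy); (5, CS, 5, Zane); (5, Chem, 5, Judy); (5, Chem, 5, Zane); (5, Stats, 5, Judy); (5, Stats, 5, Zane); (8, NULL, NULL, Nora); (8, NULL, NULL, Pia); (9, NULL, NULL, Heidi); (9, NULL, NULL, Mona); (NULL, NULL, NULL, Vik)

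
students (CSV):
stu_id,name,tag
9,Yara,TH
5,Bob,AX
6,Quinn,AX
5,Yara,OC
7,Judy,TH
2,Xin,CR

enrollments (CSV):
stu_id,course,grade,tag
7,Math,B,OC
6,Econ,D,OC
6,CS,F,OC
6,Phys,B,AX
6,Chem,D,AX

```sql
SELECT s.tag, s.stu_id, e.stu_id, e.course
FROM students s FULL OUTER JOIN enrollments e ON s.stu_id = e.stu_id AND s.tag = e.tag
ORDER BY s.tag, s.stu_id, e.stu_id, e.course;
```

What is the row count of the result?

10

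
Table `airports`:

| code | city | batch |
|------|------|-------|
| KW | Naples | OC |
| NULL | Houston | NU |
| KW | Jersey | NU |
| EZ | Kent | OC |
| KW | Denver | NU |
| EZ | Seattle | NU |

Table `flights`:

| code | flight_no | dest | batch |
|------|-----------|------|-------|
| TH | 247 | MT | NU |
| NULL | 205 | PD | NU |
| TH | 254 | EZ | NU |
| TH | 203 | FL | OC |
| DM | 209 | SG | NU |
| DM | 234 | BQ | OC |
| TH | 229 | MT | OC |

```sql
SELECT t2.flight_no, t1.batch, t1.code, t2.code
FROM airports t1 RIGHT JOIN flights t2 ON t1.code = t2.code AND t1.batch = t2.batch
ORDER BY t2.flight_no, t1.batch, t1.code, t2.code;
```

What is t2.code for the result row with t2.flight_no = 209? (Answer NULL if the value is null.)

RIGHT JOIN keeps every row from `flights`; unmatched rows get NULL for `airports`'s columns.
Matching on t1.code = t2.code AND t1.batch = t2.batch. A NULL in a compared column never satisfies the condition.
Matched pairs: 0; unmatched t2 rows kept: 7.

DM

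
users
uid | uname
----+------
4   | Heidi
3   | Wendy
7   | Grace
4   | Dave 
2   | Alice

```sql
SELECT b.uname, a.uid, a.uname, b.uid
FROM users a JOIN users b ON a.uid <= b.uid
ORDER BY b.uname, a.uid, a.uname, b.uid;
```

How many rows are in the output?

16

INNER JOIN keeps only pairs where the ON condition holds.
Matching on a.uid <= b.uid.
- a row (uid=4): matches 3 b row(s) → 3 output row(s).
- a row (uid=3): matches 4 b row(s) → 4 output row(s).
- a row (uid=7): matches 1 b row(s) → 1 output row(s).
- a row (uid=4): matches 3 b row(s) → 3 output row(s).
- a row (uid=2): matches 5 b row(s) → 5 output row(s).
Total: 16 rows.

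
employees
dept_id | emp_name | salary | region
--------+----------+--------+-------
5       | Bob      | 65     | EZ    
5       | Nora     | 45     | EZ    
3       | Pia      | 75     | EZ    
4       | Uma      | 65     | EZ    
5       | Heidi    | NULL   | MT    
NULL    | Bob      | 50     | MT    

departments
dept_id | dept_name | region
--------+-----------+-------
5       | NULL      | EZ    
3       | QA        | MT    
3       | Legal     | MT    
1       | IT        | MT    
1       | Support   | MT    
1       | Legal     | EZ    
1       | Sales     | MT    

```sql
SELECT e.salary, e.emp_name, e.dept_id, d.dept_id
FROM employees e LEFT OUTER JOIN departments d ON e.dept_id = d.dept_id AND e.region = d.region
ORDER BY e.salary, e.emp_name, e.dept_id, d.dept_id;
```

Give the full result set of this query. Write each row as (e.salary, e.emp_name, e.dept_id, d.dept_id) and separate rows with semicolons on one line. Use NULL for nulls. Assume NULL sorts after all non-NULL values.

(45, Nora, 5, 5); (50, Bob, NULL, NULL); (65, Bob, 5, 5); (65, Uma, 4, NULL); (75, Pia, 3, NULL); (NULL, Heidi, 5, NULL)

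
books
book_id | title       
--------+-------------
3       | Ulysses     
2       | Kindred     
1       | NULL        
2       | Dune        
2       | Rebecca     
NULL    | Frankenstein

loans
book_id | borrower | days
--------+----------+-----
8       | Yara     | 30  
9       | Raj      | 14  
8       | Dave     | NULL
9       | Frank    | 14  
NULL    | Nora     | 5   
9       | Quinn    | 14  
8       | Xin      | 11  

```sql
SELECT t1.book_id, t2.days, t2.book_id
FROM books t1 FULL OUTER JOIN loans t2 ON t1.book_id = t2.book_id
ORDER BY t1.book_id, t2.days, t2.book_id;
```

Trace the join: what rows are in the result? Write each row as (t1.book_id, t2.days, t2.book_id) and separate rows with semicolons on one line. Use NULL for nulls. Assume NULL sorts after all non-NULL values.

FULL OUTER JOIN keeps every row from both sides; unmatched rows get NULL for the other side's columns.
Matching on t1.book_id = t2.book_id. A NULL in a compared column never satisfies the condition.
- t1 (book_id=3) has no partner → padded with NULL.
- t1 (book_id=2) has no partner → padded with NULL.
- t1 (book_id=1) has no partner → padded with NULL.
- t1 (book_id=2) has no partner → padded with NULL.
- t1 (book_id=2) has no partner → padded with NULL.
- t1 (book_id=NULL) has no partner → padded with NULL.
- 7 row(s) from t2 found no t1 partner → padded with NULL.

(1, NULL, NULL); (2, NULL, NULL); (2, NULL, NULL); (2, NULL, NULL); (3, NULL, NULL); (NULL, 5, NULL); (NULL, 11, 8); (NULL, 14, 9); (NULL, 14, 9); (NULL, 14, 9); (NULL, 30, 8); (NULL, NULL, 8); (NULL, NULL, NULL)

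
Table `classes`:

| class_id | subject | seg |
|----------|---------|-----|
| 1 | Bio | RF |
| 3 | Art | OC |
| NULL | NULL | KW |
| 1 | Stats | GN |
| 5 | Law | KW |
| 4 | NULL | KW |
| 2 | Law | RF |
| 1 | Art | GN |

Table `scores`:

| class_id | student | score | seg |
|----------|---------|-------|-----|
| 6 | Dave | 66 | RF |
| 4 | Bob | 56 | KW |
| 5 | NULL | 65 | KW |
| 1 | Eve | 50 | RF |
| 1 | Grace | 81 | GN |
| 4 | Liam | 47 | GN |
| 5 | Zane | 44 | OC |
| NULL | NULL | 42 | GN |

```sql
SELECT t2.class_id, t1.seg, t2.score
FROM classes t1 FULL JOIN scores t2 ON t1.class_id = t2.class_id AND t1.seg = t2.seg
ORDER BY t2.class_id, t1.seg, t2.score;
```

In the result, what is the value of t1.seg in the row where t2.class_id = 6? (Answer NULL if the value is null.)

NULL

FULL OUTER JOIN keeps every row from both sides; unmatched rows get NULL for the other side's columns.
Matching on t1.class_id = t2.class_id AND t1.seg = t2.seg. A NULL in a compared column never satisfies the condition.
Matched pairs: 5; unmatched t1 rows kept: 3; unmatched t2 rows kept: 4.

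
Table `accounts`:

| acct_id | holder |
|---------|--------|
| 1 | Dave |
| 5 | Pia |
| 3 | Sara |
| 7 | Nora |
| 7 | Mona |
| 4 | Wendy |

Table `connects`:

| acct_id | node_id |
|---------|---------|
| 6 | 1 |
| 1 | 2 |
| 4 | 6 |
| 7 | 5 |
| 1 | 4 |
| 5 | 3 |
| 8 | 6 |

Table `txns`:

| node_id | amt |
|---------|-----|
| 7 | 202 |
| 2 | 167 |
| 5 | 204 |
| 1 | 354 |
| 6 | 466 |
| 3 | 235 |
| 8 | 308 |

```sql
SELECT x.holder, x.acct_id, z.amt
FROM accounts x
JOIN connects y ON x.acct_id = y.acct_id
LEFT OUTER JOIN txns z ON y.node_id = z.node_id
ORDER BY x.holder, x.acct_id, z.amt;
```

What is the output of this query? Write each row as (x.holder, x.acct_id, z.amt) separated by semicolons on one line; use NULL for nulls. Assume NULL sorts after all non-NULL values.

(Dave, 1, 167); (Dave, 1, NULL); (Mona, 7, 204); (Nora, 7, 204); (Pia, 5, 235); (Wendy, 4, 466)

Step 1 — x INNER JOIN y on acct_id → 6 row(s).
Then LEFT JOIN `txns z` on node_id: each of those 6 rows is kept; rows whose y.node_id has no match in z get NULL for z's columns.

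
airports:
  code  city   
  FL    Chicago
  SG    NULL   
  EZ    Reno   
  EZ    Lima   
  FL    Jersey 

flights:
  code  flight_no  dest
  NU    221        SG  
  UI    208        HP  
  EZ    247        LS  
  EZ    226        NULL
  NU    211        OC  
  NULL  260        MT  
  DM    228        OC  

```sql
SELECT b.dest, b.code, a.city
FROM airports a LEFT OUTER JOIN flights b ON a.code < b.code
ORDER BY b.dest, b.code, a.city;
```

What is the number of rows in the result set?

13

LEFT JOIN keeps every row from `airports`; unmatched rows get NULL for `flights`'s columns.
Matching on a.code < b.code. A NULL in a compared column never satisfies the condition.
- code=FL: 3 matching b row(s), so 3 row(s) emitted.
- code=SG: 1 matching b row(s), so 1 row(s) emitted.
- code=EZ: 3 matching b row(s), so 3 row(s) emitted.
- code=EZ: 3 matching b row(s), so 3 row(s) emitted.
- code=FL: 3 matching b row(s), so 3 row(s) emitted.
Total: 13 rows.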